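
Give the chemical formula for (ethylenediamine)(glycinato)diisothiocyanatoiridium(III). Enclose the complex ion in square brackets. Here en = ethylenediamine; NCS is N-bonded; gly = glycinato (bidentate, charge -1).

Ligands: 1 ethylenediamine (en, neutral), 2 isothiocyanato (NCS, -1), 1 glycinato (gly, -1). Ligand charge sum = -3.
With Ir in oxidation state +3, the complex ion is [Ir...].

[Ir(en)(gly)(NCS)2]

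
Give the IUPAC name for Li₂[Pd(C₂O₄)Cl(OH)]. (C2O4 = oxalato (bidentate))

lithium chlorohydroxooxalatopalladate(II)

The 2 lithium counter-ions carry a total charge of +2, so each complex ion is 2−.
Ligand charges: 1×hydroxo (-1 each), 1×chloro (-1 each), 1×oxalato (-2 each); total -4. So Pd + (-4) = 2−, giving Pd = +2.
The complex ion is anionic, so palladium takes the -ate form palladate(II).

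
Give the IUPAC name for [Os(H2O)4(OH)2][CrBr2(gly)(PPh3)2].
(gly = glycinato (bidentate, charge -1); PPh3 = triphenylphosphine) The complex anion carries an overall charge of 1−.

tetraaquadihydroxoosmium(III) dibromo(glycinato)bis(triphenylphosphine)chromate(II)

The complex anion is given as 1−; its ligand charges sum to -3, so Cr = +2.
A 1:1 salt means the cation carries the equal and opposite charge, 1+.
Cation: ligand charges sum to -2; for the ion to be 1+, Os = +3.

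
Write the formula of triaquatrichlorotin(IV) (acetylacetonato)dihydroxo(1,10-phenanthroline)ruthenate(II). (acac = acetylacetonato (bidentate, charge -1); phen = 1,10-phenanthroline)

[SnCl3(H2O)3][Ru(acac)(OH)2(phen)]

Cation [Sn…]: ligand charges -3, Sn(IV) ⇒ ion charge 1+.
Anion [Ru…]: ligand charges -3, Ru(II) ⇒ ion charge 1−.
One 1+ cation balances one 1− anion.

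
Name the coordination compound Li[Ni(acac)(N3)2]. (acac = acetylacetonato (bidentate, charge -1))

The 1 lithium counter-ion carries a total charge of +1, so each complex ion is 1−.
Ligand charges: 2×azido (-1 each), 1×acetylacetonato (-1 each); total -3. So Ni + (-3) = 1−, giving Ni = +2.
Ligands are named alphabetically: acetylacetonato before azido.
The complex ion is anionic, so nickel takes the -ate form nickelate(II).

lithium (acetylacetonato)diazidonickelate(II)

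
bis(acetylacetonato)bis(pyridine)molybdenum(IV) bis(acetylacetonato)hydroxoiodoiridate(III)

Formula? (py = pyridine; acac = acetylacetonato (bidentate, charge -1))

[Mo(acac)2(py)2][Ir(acac)2I(OH)]2

Cation [Mo…]: ligand charges -2, Mo(IV) ⇒ ion charge 2+.
Anion [Ir…]: ligand charges -4, Ir(III) ⇒ ion charge 1−.
One 2+ cation requires 2 of the 1− anion.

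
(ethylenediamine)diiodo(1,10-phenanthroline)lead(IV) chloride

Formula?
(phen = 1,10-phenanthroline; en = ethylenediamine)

Ligands: 1 1,10-phenanthroline (phen, neutral), 2 iodo (I, -1), 1 ethylenediamine (en, neutral). Ligand charge sum = -2.
With Pb in oxidation state +4, the complex ion is [Pb...]^2+.
Charge balance with chloride (-1) requires 1 complex ion per 2 chloride.

[Pb(en)I2(phen)]Cl2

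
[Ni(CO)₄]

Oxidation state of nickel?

No counter-ion: the bracketed complex is neutral.
Ligand charges: 4×CO neutral; sum 0.
Ni + (0) = 0 ⇒ Ni is 0.

0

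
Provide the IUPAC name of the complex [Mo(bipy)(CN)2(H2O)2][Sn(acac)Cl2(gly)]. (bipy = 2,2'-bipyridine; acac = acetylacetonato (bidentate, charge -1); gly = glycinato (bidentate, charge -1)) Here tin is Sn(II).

diaqua(2,2'-bipyridine)dicyanomolybdenum(IV) (acetylacetonato)dichloro(glycinato)stannate(II)

Both ions are complex: the cation is named first with the plain metal name, the anion second with the -ate form; each ion's ligands are alphabetised independently.
Sn is given as +2; the anion's ligand charges sum to -4, so the complex anion is 2−.
A 1:1 salt means the cation carries the equal and opposite charge, 2+.
Cation: ligand charges sum to -2; for the ion to be 2+, Mo = +4.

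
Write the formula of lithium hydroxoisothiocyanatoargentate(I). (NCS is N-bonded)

Ligands: 1 isothiocyanato (NCS, -1), 1 hydroxo (OH, -1). Ligand charge sum = -2.
With Ag in oxidation state +1, the complex ion is [Ag...]^1−.
Charge balance with lithium (+1) requires 1 complex ion per 1 lithium.

Li[Ag(NCS)(OH)]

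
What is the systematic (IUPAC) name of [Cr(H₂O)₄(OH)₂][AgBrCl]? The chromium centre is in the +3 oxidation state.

tetraaquadihydroxochromium(III) bromochloroargentate(I)

Cr is given as +3; the cation's ligand charges sum to -2, so the complex cation is 1+.
A 1:1 salt means the anion carries the equal and opposite charge, 1−.
Anion: ligand charges sum to -2; for the ion to be 1−, Ag = +1.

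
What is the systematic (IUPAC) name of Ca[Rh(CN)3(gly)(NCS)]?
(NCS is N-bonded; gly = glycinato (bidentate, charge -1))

calcium tricyano(glycinato)isothiocyanatorhodate(III)

The 1 calcium counter-ion carries a total charge of +2, so each complex ion is 2−.
Ligand charges: 1×isothiocyanato (-1 each), 3×cyano (-1 each), 1×glycinato (-1 each); total -5. So Rh + (-5) = 2−, giving Rh = +3.
Ligands are named alphabetically: cyano before glycinato before isothiocyanato.
The complex ion is anionic, so rhodium takes the -ate form rhodate(III).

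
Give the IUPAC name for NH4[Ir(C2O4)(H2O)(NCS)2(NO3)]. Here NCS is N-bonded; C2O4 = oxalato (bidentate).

The 1 ammonium counter-ion carries a total charge of +1, so each complex ion is 1−.
Ligand charges: 2×isothiocyanato (-1 each), 1×nitrato (-1 each), 1×aqua (neutral), 1×oxalato (-2 each); total -5. So Ir + (-5) = 1−, giving Ir = +4.
Ligands are named alphabetically: aqua before isothiocyanato before nitrato before oxalato.
The complex ion is anionic, so iridium takes the -ate form iridate(IV).

ammonium aquadiisothiocyanatonitratooxalatoiridate(IV)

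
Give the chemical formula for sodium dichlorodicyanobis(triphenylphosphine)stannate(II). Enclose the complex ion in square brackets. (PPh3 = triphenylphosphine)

Na2[SnCl2(CN)2(PPh3)2]

Ligands: 2 chloro (Cl, -1), 2 triphenylphosphine (PPh3, neutral), 2 cyano (CN, -1). Ligand charge sum = -4.
With Sn in oxidation state +2, the complex ion is [Sn...]^2−.
Charge balance with sodium (+1) requires 1 complex ion per 2 sodium.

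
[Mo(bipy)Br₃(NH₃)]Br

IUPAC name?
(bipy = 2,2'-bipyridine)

The 1 bromide counter-ion carries a total charge of -1, so each complex ion is 1+.
Ligand charges: 3×bromo (-1 each), 1×2,2'-bipyridine (neutral), 1×ammine (neutral); total -3. So Mo + (-3) = 1+, giving Mo = +4.
Ligands are named alphabetically: ammine before bipyridine before bromo.

ammine(2,2'-bipyridine)tribromomolybdenum(IV) bromide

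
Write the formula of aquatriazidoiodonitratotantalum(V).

Ligands: 1 nitrato (NO3, -1), 1 iodo (I, -1), 1 aqua (H2O, neutral), 3 azido (N3, -1). Ligand charge sum = -5.
With Ta in oxidation state +5, the complex ion is [Ta...].

[Ta(H2O)I(N3)3(NO3)]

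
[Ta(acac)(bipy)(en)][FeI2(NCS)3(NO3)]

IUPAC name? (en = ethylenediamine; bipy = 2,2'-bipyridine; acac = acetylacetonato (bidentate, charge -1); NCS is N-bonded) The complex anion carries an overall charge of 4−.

Both ions are complex: the cation is named first with the plain metal name, the anion second with the -ate form; each ion's ligands are alphabetised independently.
The complex anion is given as 4−; its ligand charges sum to -6, so Fe = +2.
A 1:1 salt means the cation carries the equal and opposite charge, 4+.
Cation: ligand charges sum to -1; for the ion to be 4+, Ta = +5.

(acetylacetonato)(2,2'-bipyridine)(ethylenediamine)tantalum(V) diiodotriisothiocyanatonitratoferrate(II)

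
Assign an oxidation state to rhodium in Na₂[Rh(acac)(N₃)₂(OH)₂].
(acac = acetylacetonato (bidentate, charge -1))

+3

2 sodium outside the brackets (+1 each) → the complex ion is 2−.
Ligand charges: 2×N3 = -2; 2×OH = -2; 1×acac = -1; sum -5.
Rh + (-5) = 2− ⇒ Rh is +3.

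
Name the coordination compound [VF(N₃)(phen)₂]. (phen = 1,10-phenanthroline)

There is no counter-ion, so the complex is neutral overall.
Ligand charges: 1×azido (-1 each), 1×fluoro (-1 each), 2×1,10-phenanthroline (neutral); total -2. So V + (-2) = 0, giving V = +2.
Ligands are named alphabetically: azido before fluoro before phenanthroline.

azidofluorobis(1,10-phenanthroline)vanadium(II)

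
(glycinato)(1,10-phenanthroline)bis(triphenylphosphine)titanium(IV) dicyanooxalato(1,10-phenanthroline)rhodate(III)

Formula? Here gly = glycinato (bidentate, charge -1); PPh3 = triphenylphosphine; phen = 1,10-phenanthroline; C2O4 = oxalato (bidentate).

[Ti(gly)(phen)(PPh3)2][Rh(C2O4)(CN)2(phen)]3

Cation [Ti…]: ligand charges -1, Ti(IV) ⇒ ion charge 3+.
Anion [Rh…]: ligand charges -4, Rh(III) ⇒ ion charge 1−.
One 3+ cation requires 3 of the 1− anion.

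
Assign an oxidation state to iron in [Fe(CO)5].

No counter-ion: the bracketed complex is neutral.
Ligand charges: 5×CO neutral; sum 0.
Fe + (0) = 0 ⇒ Fe is 0.

0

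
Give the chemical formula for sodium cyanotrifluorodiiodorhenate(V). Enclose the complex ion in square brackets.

Ligands: 1 cyano (CN, -1), 2 iodo (I, -1), 3 fluoro (F, -1). Ligand charge sum = -6.
With Re in oxidation state +5, the complex ion is [Re...]^1−.
Charge balance with sodium (+1) requires 1 complex ion per 1 sodium.

Na[Re(CN)F3I2]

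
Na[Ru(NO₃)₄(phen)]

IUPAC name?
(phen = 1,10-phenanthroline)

sodium tetranitrato(1,10-phenanthroline)ruthenate(III)

The 1 sodium counter-ion carries a total charge of +1, so each complex ion is 1−.
Ligand charges: 4×nitrato (-1 each), 1×1,10-phenanthroline (neutral); total -4. So Ru + (-4) = 1−, giving Ru = +3.
The complex ion is anionic, so ruthenium takes the -ate form ruthenate(III).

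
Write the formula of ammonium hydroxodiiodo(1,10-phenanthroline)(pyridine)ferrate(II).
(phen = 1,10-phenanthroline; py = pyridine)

Ligands: 1 1,10-phenanthroline (phen, neutral), 1 hydroxo (OH, -1), 2 iodo (I, -1), 1 pyridine (py, neutral). Ligand charge sum = -3.
Charge balance with ammonium (+1) requires 1 complex ion per 1 ammonium.

NH4[FeI2(OH)(phen)(py)]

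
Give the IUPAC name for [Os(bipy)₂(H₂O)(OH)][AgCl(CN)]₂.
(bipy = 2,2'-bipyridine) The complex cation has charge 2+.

aquabis(2,2'-bipyridine)hydroxoosmium(III) chlorocyanoargentate(I)

The complex cation is given as 2+; its ligand charges sum to -1, so Os = +3.
With 2 anions per cation, each anion must be 2/2 = 1−.
Anion: ligand charges sum to -2; for the ion to be 1−, Ag = +1.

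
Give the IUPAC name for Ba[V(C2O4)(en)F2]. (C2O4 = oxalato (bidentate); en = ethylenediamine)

barium (ethylenediamine)difluorooxalatovanadate(II)

The 1 barium counter-ion carries a total charge of +2, so each complex ion is 2−.
Ligand charges: 1×oxalato (-2 each), 2×fluoro (-1 each), 1×ethylenediamine (neutral); total -4. So V + (-4) = 2−, giving V = +2.
Ligands are named alphabetically: ethylenediamine before fluoro before oxalato.
The complex ion is anionic, so vanadium takes the -ate form vanadate(II).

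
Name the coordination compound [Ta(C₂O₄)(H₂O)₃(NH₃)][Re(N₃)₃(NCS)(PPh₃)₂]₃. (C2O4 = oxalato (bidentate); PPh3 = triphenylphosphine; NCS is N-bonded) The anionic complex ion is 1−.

Both ions are complex: the cation is named first with the plain metal name, the anion second with the -ate form; each ion's ligands are alphabetised independently.
The complex anion is given as 1−; its ligand charges sum to -4, so Re = +3.
With 3 anions per cation, the cation must be 3×1 = 3+.
Cation: ligand charges sum to -2; for the ion to be 3+, Ta = +5.

amminetriaquaoxalatotantalum(V) triazidoisothiocyanatobis(triphenylphosphine)rhenate(III)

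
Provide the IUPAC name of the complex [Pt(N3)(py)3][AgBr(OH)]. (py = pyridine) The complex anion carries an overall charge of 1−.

azidotris(pyridine)platinum(II) bromohydroxoargentate(I)

The complex anion is given as 1−; its ligand charges sum to -2, so Ag = +1.
A 1:1 salt means the cation carries the equal and opposite charge, 1+.
Cation: ligand charges sum to -1; for the ion to be 1+, Pt = +2.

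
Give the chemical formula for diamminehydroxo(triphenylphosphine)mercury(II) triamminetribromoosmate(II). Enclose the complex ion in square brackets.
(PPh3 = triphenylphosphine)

Cation [Hg…]: ligand charges -1, Hg(II) ⇒ ion charge 1+.
Anion [Os…]: ligand charges -3, Os(II) ⇒ ion charge 1−.

[Hg(NH3)2(OH)(PPh3)][OsBr3(NH3)3]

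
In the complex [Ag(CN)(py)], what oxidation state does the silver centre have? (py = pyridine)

+1

No counter-ion: the bracketed complex is neutral.
Ligand charges: 1×py neutral; 1×CN = -1; sum -1.
Ag + (-1) = 0 ⇒ Ag is +1.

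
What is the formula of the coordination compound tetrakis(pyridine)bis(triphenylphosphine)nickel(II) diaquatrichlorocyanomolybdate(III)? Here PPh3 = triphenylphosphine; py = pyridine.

[Ni(PPh3)2(py)4][MoCl3(CN)(H2O)2]2

Cation [Ni…]: ligand charges 0, Ni(II) ⇒ ion charge 2+.
Anion [Mo…]: ligand charges -4, Mo(III) ⇒ ion charge 1−.
One 2+ cation requires 2 of the 1− anion.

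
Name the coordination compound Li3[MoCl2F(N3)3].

The 3 lithium counter-ions carry a total charge of +3, so each complex ion is 3−.
Ligand charges: 3×azido (-1 each), 1×fluoro (-1 each), 2×chloro (-1 each); total -6. So Mo + (-6) = 3−, giving Mo = +3.
The complex ion is anionic, so molybdenum takes the -ate form molybdate(III).

lithium triazidodichlorofluoromolybdate(III)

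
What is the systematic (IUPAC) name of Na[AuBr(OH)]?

The 1 sodium counter-ion carries a total charge of +1, so each complex ion is 1−.
Ligand charges: 1×bromo (-1 each), 1×hydroxo (-1 each); total -2. So Au + (-2) = 1−, giving Au = +1.
Ligands are named alphabetically: bromo before hydroxo.
The complex ion is anionic, so gold takes the -ate form aurate(I).

sodium bromohydroxoaurate(I)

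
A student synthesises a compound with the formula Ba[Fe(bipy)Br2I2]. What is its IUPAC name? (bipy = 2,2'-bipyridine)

The 1 barium counter-ion carries a total charge of +2, so each complex ion is 2−.
Ligand charges: 2×bromo (-1 each), 1×2,2'-bipyridine (neutral), 2×iodo (-1 each); total -4. So Fe + (-4) = 2−, giving Fe = +2.
Ligands are named alphabetically: bipyridine before bromo before iodo.
The complex ion is anionic, so iron takes the -ate form ferrate(II).

barium (2,2'-bipyridine)dibromodiiodoferrate(II)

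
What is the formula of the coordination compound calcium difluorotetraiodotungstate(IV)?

Ca[WF2I4]

Ligands: 4 iodo (I, -1), 2 fluoro (F, -1). Ligand charge sum = -6.
Charge balance with calcium (+2) requires 1 complex ion per 1 calcium.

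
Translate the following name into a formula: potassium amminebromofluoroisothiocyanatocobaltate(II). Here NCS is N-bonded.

Ligands: 1 ammine (NH3, neutral), 1 fluoro (F, -1), 1 bromo (Br, -1), 1 isothiocyanato (NCS, -1). Ligand charge sum = -3.
With Co in oxidation state +2, the complex ion is [Co...]^1−.
Charge balance with potassium (+1) requires 1 complex ion per 1 potassium.

K[CoBrF(NCS)(NH3)]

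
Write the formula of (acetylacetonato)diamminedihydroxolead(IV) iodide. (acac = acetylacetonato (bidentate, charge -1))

[Pb(acac)(NH3)2(OH)2]I

Ligands: 2 ammine (NH3, neutral), 1 acetylacetonato (acac, -1), 2 hydroxo (OH, -1). Ligand charge sum = -3.
With Pb in oxidation state +4, the complex ion is [Pb...]^1+.
Charge balance with iodide (-1) requires 1 complex ion per 1 iodide.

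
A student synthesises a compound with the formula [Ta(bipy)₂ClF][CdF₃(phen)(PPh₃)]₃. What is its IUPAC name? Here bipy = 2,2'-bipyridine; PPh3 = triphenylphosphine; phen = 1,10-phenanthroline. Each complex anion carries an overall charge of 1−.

Both ions are complex: the cation is named first with the plain metal name, the anion second with the -ate form; each ion's ligands are alphabetised independently.
The complex anion is given as 1−; its ligand charges sum to -3, so Cd = +2.
With 3 anions per cation, the cation must be 3×1 = 3+.
Cation: ligand charges sum to -2; for the ion to be 3+, Ta = +5.

bis(2,2'-bipyridine)chlorofluorotantalum(V) trifluoro(1,10-phenanthroline)(triphenylphosphine)cadmate(II)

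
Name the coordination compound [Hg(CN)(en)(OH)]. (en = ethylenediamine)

There is no counter-ion, so the complex is neutral overall.
Ligand charges: 1×cyano (-1 each), 1×ethylenediamine (neutral), 1×hydroxo (-1 each); total -2. So Hg + (-2) = 0, giving Hg = +2.
Ligands are named alphabetically: cyano before ethylenediamine before hydroxo.

cyano(ethylenediamine)hydroxomercury(II)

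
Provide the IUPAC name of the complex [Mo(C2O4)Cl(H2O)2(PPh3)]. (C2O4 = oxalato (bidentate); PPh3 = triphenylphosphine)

There is no counter-ion, so the complex is neutral overall.
Ligand charges: 1×chloro (-1 each), 1×oxalato (-2 each), 2×aqua (neutral), 1×triphenylphosphine (neutral); total -3. So Mo + (-3) = 0, giving Mo = +3.
Ligands are named alphabetically: aqua before chloro before oxalato before triphenylphosphine.

diaquachlorooxalato(triphenylphosphine)molybdenum(III)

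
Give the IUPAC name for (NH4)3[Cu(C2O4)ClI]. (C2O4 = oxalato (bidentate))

ammonium chloroiodooxalatocuprate(I)

The 3 ammonium counter-ions carry a total charge of +3, so each complex ion is 3−.
Ligand charges: 1×chloro (-1 each), 1×iodo (-1 each), 1×oxalato (-2 each); total -4. So Cu + (-4) = 3−, giving Cu = +1.
Ligands are named alphabetically: chloro before iodo before oxalato.
The complex ion is anionic, so copper takes the -ate form cuprate(I).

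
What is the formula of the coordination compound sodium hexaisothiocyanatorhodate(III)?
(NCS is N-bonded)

Ligands: 6 isothiocyanato (NCS, -1). Ligand charge sum = -6.
With Rh in oxidation state +3, the complex ion is [Rh...]^3−.
Charge balance with sodium (+1) requires 1 complex ion per 3 sodium.

Na3[Rh(NCS)6]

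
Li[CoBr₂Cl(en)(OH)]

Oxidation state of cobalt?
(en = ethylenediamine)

1 lithium outside the brackets (+1 each) → the complex ion is 1−.
Ligand charges: 2×Br = -2; 1×OH = -1; 1×Cl = -1; 1×en neutral; sum -4.
Co + (-4) = 1− ⇒ Co is +3.

+3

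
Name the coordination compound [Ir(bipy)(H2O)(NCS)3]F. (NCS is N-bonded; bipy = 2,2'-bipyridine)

The 1 fluoride counter-ion carries a total charge of -1, so each complex ion is 1+.
Ligand charges: 1×aqua (neutral), 3×isothiocyanato (-1 each), 1×2,2'-bipyridine (neutral); total -3. So Ir + (-3) = 1+, giving Ir = +4.
Ligands are named alphabetically: aqua before bipyridine before isothiocyanato.

aqua(2,2'-bipyridine)triisothiocyanatoiridium(IV) fluoride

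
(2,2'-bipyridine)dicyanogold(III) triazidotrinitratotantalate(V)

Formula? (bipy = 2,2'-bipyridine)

[Au(bipy)(CN)2][Ta(N3)3(NO3)3]

Cation [Au…]: ligand charges -2, Au(III) ⇒ ion charge 1+.
Anion [Ta…]: ligand charges -6, Ta(V) ⇒ ion charge 1−.
One 1+ cation balances one 1− anion.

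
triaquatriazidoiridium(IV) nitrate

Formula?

[Ir(H2O)3(N3)3]NO3

Ligands: 3 azido (N3, -1), 3 aqua (H2O, neutral). Ligand charge sum = -3.
With Ir in oxidation state +4, the complex ion is [Ir...]^1+.
Charge balance with nitrate (-1) requires 1 complex ion per 1 nitrate.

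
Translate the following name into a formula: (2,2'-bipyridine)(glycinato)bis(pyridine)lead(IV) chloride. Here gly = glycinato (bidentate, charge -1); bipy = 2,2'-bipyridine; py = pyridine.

[Pb(bipy)(gly)(py)2]Cl3

Ligands: 1 glycinato (gly, -1), 1 2,2'-bipyridine (bipy, neutral), 2 pyridine (py, neutral). Ligand charge sum = -1.
With Pb in oxidation state +4, the complex ion is [Pb...]^3+.
Charge balance with chloride (-1) requires 1 complex ion per 3 chloride.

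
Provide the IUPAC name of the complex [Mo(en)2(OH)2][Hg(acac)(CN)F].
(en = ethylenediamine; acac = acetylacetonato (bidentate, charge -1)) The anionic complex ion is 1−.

Both ions are complex: the cation is named first with the plain metal name, the anion second with the -ate form; each ion's ligands are alphabetised independently.
The complex anion is given as 1−; its ligand charges sum to -3, so Hg = +2.
A 1:1 salt means the cation carries the equal and opposite charge, 1+.
Cation: ligand charges sum to -2; for the ion to be 1+, Mo = +3.

bis(ethylenediamine)dihydroxomolybdenum(III) (acetylacetonato)cyanofluoromercurate(II)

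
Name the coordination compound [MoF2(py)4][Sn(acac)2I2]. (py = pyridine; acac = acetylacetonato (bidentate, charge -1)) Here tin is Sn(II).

difluorotetrakis(pyridine)molybdenum(IV) bis(acetylacetonato)diiodostannate(II)

Sn is given as +2; the anion's ligand charges sum to -4, so the complex anion is 2−.
A 1:1 salt means the cation carries the equal and opposite charge, 2+.
Cation: ligand charges sum to -2; for the ion to be 2+, Mo = +4.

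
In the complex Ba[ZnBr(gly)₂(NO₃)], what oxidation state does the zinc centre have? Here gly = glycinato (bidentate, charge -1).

+2

1 barium outside the brackets (+2 each) → the complex ion is 2−.
Ligand charges: 2×gly = -2; 1×NO3 = -1; 1×Br = -1; sum -4.
Zn + (-4) = 2− ⇒ Zn is +2.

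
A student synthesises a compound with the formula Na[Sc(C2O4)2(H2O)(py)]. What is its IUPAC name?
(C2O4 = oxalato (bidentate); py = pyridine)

sodium aquadioxalato(pyridine)scandate(III)

The 1 sodium counter-ion carries a total charge of +1, so each complex ion is 1−.
Ligand charges: 2×oxalato (-2 each), 1×pyridine (neutral), 1×aqua (neutral); total -4. So Sc + (-4) = 1−, giving Sc = +3.
Ligands are named alphabetically: aqua before oxalato before pyridine.
The complex ion is anionic, so scandium takes the -ate form scandate(III).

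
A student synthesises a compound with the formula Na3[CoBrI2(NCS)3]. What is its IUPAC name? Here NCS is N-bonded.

sodium bromodiiodotriisothiocyanatocobaltate(III)

The 3 sodium counter-ions carry a total charge of +3, so each complex ion is 3−.
Ligand charges: 1×bromo (-1 each), 3×isothiocyanato (-1 each), 2×iodo (-1 each); total -6. So Co + (-6) = 3−, giving Co = +3.
The complex ion is anionic, so cobalt takes the -ate form cobaltate(III).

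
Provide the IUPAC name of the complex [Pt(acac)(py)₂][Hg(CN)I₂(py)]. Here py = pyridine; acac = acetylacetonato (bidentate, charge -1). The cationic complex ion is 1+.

(acetylacetonato)bis(pyridine)platinum(II) cyanodiiodo(pyridine)mercurate(II)

Both ions are complex: the cation is named first with the plain metal name, the anion second with the -ate form; each ion's ligands are alphabetised independently.
The complex cation is given as 1+; its ligand charges sum to -1, so Pt = +2.
A 1:1 salt means the anion carries the equal and opposite charge, 1−.
Anion: ligand charges sum to -3; for the ion to be 1−, Hg = +2.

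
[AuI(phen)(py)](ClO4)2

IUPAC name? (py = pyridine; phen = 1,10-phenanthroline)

The 2 perchlorate counter-ions carry a total charge of -2, so each complex ion is 2+.
Ligand charges: 1×pyridine (neutral), 1×1,10-phenanthroline (neutral), 1×iodo (-1 each); total -1. So Au + (-1) = 2+, giving Au = +3.
Ligands are named alphabetically: iodo before phenanthroline before pyridine.

iodo(1,10-phenanthroline)(pyridine)gold(III) perchlorate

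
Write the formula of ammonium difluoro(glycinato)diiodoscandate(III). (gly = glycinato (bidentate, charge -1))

(NH4)2[ScF2(gly)I2]

Ligands: 2 iodo (I, -1), 1 glycinato (gly, -1), 2 fluoro (F, -1). Ligand charge sum = -5.
Charge balance with ammonium (+1) requires 1 complex ion per 2 ammonium.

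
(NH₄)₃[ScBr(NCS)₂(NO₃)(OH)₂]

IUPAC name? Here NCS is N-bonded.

The 3 ammonium counter-ions carry a total charge of +3, so each complex ion is 3−.
Ligand charges: 2×isothiocyanato (-1 each), 1×bromo (-1 each), 2×hydroxo (-1 each), 1×nitrato (-1 each); total -6. So Sc + (-6) = 3−, giving Sc = +3.
The complex ion is anionic, so scandium takes the -ate form scandate(III).

ammonium bromodihydroxodiisothiocyanatonitratoscandate(III)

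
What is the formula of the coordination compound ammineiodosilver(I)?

[AgI(NH3)]

Ligands: 1 ammine (NH3, neutral), 1 iodo (I, -1). Ligand charge sum = -1.
With Ag in oxidation state +1, the complex ion is [Ag...].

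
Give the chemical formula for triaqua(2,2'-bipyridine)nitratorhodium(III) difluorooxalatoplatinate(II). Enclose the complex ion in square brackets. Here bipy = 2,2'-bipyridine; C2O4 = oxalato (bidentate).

Cation [Rh…]: ligand charges -1, Rh(III) ⇒ ion charge 2+.
Anion [Pt…]: ligand charges -4, Pt(II) ⇒ ion charge 2−.

[Rh(bipy)(H2O)3(NO3)][Pt(C2O4)F2]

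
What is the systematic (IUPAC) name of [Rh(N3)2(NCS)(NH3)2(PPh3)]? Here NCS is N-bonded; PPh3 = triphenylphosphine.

There is no counter-ion, so the complex is neutral overall.
Ligand charges: 2×ammine (neutral), 1×isothiocyanato (-1 each), 2×azido (-1 each), 1×triphenylphosphine (neutral); total -3. So Rh + (-3) = 0, giving Rh = +3.
Ligands are named alphabetically: ammine before azido before isothiocyanato before triphenylphosphine.

diamminediazidoisothiocyanato(triphenylphosphine)rhodium(III)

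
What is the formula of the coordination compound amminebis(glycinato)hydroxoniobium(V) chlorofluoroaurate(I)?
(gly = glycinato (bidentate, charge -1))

[Nb(gly)2(NH3)(OH)][AuClF]2

Cation [Nb…]: ligand charges -3, Nb(V) ⇒ ion charge 2+.
Anion [Au…]: ligand charges -2, Au(I) ⇒ ion charge 1−.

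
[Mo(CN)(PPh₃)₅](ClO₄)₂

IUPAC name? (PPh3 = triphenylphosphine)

The 2 perchlorate counter-ions carry a total charge of -2, so each complex ion is 2+.
Ligand charges: 5×triphenylphosphine (neutral), 1×cyano (-1 each); total -1. So Mo + (-1) = 2+, giving Mo = +3.
Ligands are named alphabetically: cyano before triphenylphosphine.

cyanopentakis(triphenylphosphine)molybdenum(III) perchlorate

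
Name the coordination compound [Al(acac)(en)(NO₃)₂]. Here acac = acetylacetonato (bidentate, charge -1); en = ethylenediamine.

(acetylacetonato)(ethylenediamine)dinitratoaluminium(III)

There is no counter-ion, so the complex is neutral overall.
Ligand charges: 2×nitrato (-1 each), 1×acetylacetonato (-1 each), 1×ethylenediamine (neutral); total -3. So Al + (-3) = 0, giving Al = +3.
Ligands are named alphabetically: acetylacetonato before ethylenediamine before nitrato.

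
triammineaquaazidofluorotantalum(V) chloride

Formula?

Ligands: 3 ammine (NH3, neutral), 1 fluoro (F, -1), 1 azido (N3, -1), 1 aqua (H2O, neutral). Ligand charge sum = -2.
With Ta in oxidation state +5, the complex ion is [Ta...]^3+.
Charge balance with chloride (-1) requires 1 complex ion per 3 chloride.

[TaF(H2O)(N3)(NH3)3]Cl3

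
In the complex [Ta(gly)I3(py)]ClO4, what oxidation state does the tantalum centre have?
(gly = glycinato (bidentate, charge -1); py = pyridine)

+5

1 perchlorate outside the brackets (-1 each) → the complex ion is 1+.
Ligand charges: 1×gly = -1; 3×I = -3; 1×py neutral; sum -4.
Ta + (-4) = 1+ ⇒ Ta is +5.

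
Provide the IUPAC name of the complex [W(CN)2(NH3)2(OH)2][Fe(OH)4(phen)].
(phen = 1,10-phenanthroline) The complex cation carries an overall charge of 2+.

Both ions are complex: the cation is named first with the plain metal name, the anion second with the -ate form; each ion's ligands are alphabetised independently.
The complex cation is given as 2+; its ligand charges sum to -4, so W = +6.
A 1:1 salt means the anion carries the equal and opposite charge, 2−.
Anion: ligand charges sum to -4; for the ion to be 2−, Fe = +2.

diamminedicyanodihydroxotungsten(VI) tetrahydroxo(1,10-phenanthroline)ferrate(II)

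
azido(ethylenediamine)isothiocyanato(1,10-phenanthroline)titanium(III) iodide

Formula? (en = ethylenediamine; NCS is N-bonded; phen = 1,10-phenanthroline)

[Ti(en)(N3)(NCS)(phen)]I

Ligands: 1 azido (N3, -1), 1 ethylenediamine (en, neutral), 1 isothiocyanato (NCS, -1), 1 1,10-phenanthroline (phen, neutral). Ligand charge sum = -2.
Charge balance with iodide (-1) requires 1 complex ion per 1 iodide.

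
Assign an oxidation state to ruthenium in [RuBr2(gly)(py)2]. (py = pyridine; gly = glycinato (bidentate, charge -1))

No counter-ion: the bracketed complex is neutral.
Ligand charges: 2×py neutral; 1×gly = -1; 2×Br = -2; sum -3.
Ru + (-3) = 0 ⇒ Ru is +3.

+3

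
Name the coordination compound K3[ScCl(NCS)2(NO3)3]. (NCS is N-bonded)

The 3 potassium counter-ions carry a total charge of +3, so each complex ion is 3−.
Ligand charges: 2×isothiocyanato (-1 each), 3×nitrato (-1 each), 1×chloro (-1 each); total -6. So Sc + (-6) = 3−, giving Sc = +3.
Ligands are named alphabetically: chloro before isothiocyanato before nitrato.
The complex ion is anionic, so scandium takes the -ate form scandate(III).

potassium chlorodiisothiocyanatotrinitratoscandate(III)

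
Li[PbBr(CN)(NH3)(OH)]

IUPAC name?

lithium amminebromocyanohydroxoplumbate(II)

The 1 lithium counter-ion carries a total charge of +1, so each complex ion is 1−.
Ligand charges: 1×ammine (neutral), 1×hydroxo (-1 each), 1×cyano (-1 each), 1×bromo (-1 each); total -3. So Pb + (-3) = 1−, giving Pb = +2.
Ligands are named alphabetically: ammine before bromo before cyano before hydroxo.
The complex ion is anionic, so lead takes the -ate form plumbate(II).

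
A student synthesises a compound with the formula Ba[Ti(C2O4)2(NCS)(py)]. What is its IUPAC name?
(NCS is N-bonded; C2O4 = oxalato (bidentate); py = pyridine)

barium isothiocyanatodioxalato(pyridine)titanate(III)

The 1 barium counter-ion carries a total charge of +2, so each complex ion is 2−.
Ligand charges: 1×isothiocyanato (-1 each), 2×oxalato (-2 each), 1×pyridine (neutral); total -5. So Ti + (-5) = 2−, giving Ti = +3.
Ligands are named alphabetically: isothiocyanato before oxalato before pyridine.
The complex ion is anionic, so titanium takes the -ate form titanate(III).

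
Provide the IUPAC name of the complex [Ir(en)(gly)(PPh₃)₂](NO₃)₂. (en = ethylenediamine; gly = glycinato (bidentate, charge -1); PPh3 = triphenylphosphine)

The 2 nitrate counter-ions carry a total charge of -2, so each complex ion is 2+.
Ligand charges: 1×ethylenediamine (neutral), 1×glycinato (-1 each), 2×triphenylphosphine (neutral); total -1. So Ir + (-1) = 2+, giving Ir = +3.
Ligands are named alphabetically: ethylenediamine before glycinato before triphenylphosphine.

(ethylenediamine)(glycinato)bis(triphenylphosphine)iridium(III) nitrate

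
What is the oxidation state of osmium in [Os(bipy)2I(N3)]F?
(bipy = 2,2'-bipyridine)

1 fluoride outside the brackets (-1 each) → the complex ion is 1+.
Ligand charges: 1×I = -1; 2×bipy neutral; 1×N3 = -1; sum -2.
Os + (-2) = 1+ ⇒ Os is +3.

+3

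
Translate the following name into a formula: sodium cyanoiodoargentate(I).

Ligands: 1 cyano (CN, -1), 1 iodo (I, -1). Ligand charge sum = -2.
Charge balance with sodium (+1) requires 1 complex ion per 1 sodium.

Na[Ag(CN)I]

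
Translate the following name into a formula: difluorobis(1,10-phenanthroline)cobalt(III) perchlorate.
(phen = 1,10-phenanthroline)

Ligands: 2 fluoro (F, -1), 2 1,10-phenanthroline (phen, neutral). Ligand charge sum = -2.
Charge balance with perchlorate (-1) requires 1 complex ion per 1 perchlorate.

[CoF2(phen)2]ClO4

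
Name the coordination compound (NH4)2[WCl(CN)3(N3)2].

The 2 ammonium counter-ions carry a total charge of +2, so each complex ion is 2−.
Ligand charges: 2×azido (-1 each), 1×chloro (-1 each), 3×cyano (-1 each); total -6. So W + (-6) = 2−, giving W = +4.
The complex ion is anionic, so tungsten takes the -ate form tungstate(IV).

ammonium diazidochlorotricyanotungstate(IV)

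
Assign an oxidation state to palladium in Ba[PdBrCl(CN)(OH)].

+2

1 barium outside the brackets (+2 each) → the complex ion is 2−.
Ligand charges: 1×CN = -1; 1×Br = -1; 1×Cl = -1; 1×OH = -1; sum -4.
Pd + (-4) = 2− ⇒ Pd is +2.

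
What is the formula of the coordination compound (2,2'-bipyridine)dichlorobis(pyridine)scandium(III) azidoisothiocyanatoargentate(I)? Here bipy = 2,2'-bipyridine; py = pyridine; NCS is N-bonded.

[Sc(bipy)Cl2(py)2][Ag(N3)(NCS)]

Cation [Sc…]: ligand charges -2, Sc(III) ⇒ ion charge 1+.
Anion [Ag…]: ligand charges -2, Ag(I) ⇒ ion charge 1−.
One 1+ cation balances one 1− anion.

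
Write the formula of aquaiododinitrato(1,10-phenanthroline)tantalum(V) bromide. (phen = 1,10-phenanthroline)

[Ta(H2O)I(NO3)2(phen)]Br2

Ligands: 2 nitrato (NO3, -1), 1 1,10-phenanthroline (phen, neutral), 1 iodo (I, -1), 1 aqua (H2O, neutral). Ligand charge sum = -3.
With Ta in oxidation state +5, the complex ion is [Ta...]^2+.
Charge balance with bromide (-1) requires 1 complex ion per 2 bromide.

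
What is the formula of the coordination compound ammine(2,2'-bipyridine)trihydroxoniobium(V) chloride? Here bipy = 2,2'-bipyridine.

[Nb(bipy)(NH3)(OH)3]Cl2

Ligands: 1 2,2'-bipyridine (bipy, neutral), 3 hydroxo (OH, -1), 1 ammine (NH3, neutral). Ligand charge sum = -3.
With Nb in oxidation state +5, the complex ion is [Nb...]^2+.
Charge balance with chloride (-1) requires 1 complex ion per 2 chloride.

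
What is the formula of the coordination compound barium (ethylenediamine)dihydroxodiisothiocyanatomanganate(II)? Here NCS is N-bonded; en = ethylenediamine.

Ba[Mn(en)(NCS)2(OH)2]

Ligands: 2 isothiocyanato (NCS, -1), 1 ethylenediamine (en, neutral), 2 hydroxo (OH, -1). Ligand charge sum = -4.
With Mn in oxidation state +2, the complex ion is [Mn...]^2−.
Charge balance with barium (+2) requires 1 complex ion per 1 barium.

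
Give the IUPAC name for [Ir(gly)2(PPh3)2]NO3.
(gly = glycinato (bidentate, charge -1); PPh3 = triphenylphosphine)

The 1 nitrate counter-ion carries a total charge of -1, so each complex ion is 1+.
Ligand charges: 2×glycinato (-1 each), 2×triphenylphosphine (neutral); total -2. So Ir + (-2) = 1+, giving Ir = +3.
Ligands are named alphabetically: glycinato before triphenylphosphine.

bis(glycinato)bis(triphenylphosphine)iridium(III) nitrate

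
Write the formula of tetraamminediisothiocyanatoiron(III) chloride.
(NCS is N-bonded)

[Fe(NCS)2(NH3)4]Cl

Ligands: 4 ammine (NH3, neutral), 2 isothiocyanato (NCS, -1). Ligand charge sum = -2.
Charge balance with chloride (-1) requires 1 complex ion per 1 chloride.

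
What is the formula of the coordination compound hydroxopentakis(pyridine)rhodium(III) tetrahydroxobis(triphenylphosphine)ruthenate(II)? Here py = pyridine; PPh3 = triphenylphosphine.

[Rh(OH)(py)5][Ru(OH)4(PPh3)2]

Cation [Rh…]: ligand charges -1, Rh(III) ⇒ ion charge 2+.
Anion [Ru…]: ligand charges -4, Ru(II) ⇒ ion charge 2−.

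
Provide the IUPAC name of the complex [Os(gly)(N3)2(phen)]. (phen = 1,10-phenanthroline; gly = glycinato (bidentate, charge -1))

There is no counter-ion, so the complex is neutral overall.
Ligand charges: 1×1,10-phenanthroline (neutral), 2×azido (-1 each), 1×glycinato (-1 each); total -3. So Os + (-3) = 0, giving Os = +3.
Ligands are named alphabetically: azido before glycinato before phenanthroline.

diazido(glycinato)(1,10-phenanthroline)osmium(III)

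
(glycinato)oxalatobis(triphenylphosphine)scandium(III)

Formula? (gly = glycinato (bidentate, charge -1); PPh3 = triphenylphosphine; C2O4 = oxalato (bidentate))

[Sc(C2O4)(gly)(PPh3)2]

Ligands: 1 glycinato (gly, -1), 2 triphenylphosphine (PPh3, neutral), 1 oxalato (C2O4, -2). Ligand charge sum = -3.
With Sc in oxidation state +3, the complex ion is [Sc...].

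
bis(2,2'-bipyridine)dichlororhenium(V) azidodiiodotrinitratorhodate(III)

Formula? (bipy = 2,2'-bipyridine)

[Re(bipy)2Cl2][RhI2(N3)(NO3)3]

Cation [Re…]: ligand charges -2, Re(V) ⇒ ion charge 3+.
Anion [Rh…]: ligand charges -6, Rh(III) ⇒ ion charge 3−.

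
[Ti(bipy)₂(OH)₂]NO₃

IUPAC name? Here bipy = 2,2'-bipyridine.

The 1 nitrate counter-ion carries a total charge of -1, so each complex ion is 1+.
Ligand charges: 2×hydroxo (-1 each), 2×2,2'-bipyridine (neutral); total -2. So Ti + (-2) = 1+, giving Ti = +3.
Ligands are named alphabetically: bipyridine before hydroxo.

bis(2,2'-bipyridine)dihydroxotitanium(III) nitrate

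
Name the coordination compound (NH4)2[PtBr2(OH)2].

ammonium dibromodihydroxoplatinate(II)

The 2 ammonium counter-ions carry a total charge of +2, so each complex ion is 2−.
Ligand charges: 2×bromo (-1 each), 2×hydroxo (-1 each); total -4. So Pt + (-4) = 2−, giving Pt = +2.
Ligands are named alphabetically: bromo before hydroxo.
The complex ion is anionic, so platinum takes the -ate form platinate(II).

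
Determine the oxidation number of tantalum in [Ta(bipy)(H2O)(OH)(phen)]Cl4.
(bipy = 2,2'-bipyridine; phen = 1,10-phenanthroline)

+5

4 chloride outside the brackets (-1 each) → the complex ion is 4+.
Ligand charges: 1×OH = -1; 1×H2O neutral; 1×bipy neutral; 1×phen neutral; sum -1.
Ta + (-1) = 4+ ⇒ Ta is +5.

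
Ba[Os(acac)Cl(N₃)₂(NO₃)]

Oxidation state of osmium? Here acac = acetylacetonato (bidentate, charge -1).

+3

1 barium outside the brackets (+2 each) → the complex ion is 2−.
Ligand charges: 1×NO3 = -1; 1×acac = -1; 2×N3 = -2; 1×Cl = -1; sum -5.
Os + (-5) = 2− ⇒ Os is +3.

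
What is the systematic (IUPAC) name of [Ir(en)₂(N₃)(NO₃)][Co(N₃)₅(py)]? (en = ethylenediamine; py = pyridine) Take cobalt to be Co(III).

azidobis(ethylenediamine)nitratoiridium(IV) pentaazido(pyridine)cobaltate(III)

Both ions are complex: the cation is named first with the plain metal name, the anion second with the -ate form; each ion's ligands are alphabetised independently.
Co is given as +3; the anion's ligand charges sum to -5, so the complex anion is 2−.
A 1:1 salt means the cation carries the equal and opposite charge, 2+.
Cation: ligand charges sum to -2; for the ion to be 2+, Ir = +4.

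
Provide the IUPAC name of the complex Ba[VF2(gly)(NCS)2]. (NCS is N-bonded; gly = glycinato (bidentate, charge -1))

The 1 barium counter-ion carries a total charge of +2, so each complex ion is 2−.
Ligand charges: 2×isothiocyanato (-1 each), 2×fluoro (-1 each), 1×glycinato (-1 each); total -5. So V + (-5) = 2−, giving V = +3.
Ligands are named alphabetically: fluoro before glycinato before isothiocyanato.
The complex ion is anionic, so vanadium takes the -ate form vanadate(III).

barium difluoro(glycinato)diisothiocyanatovanadate(III)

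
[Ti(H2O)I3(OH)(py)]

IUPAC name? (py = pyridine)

There is no counter-ion, so the complex is neutral overall.
Ligand charges: 1×aqua (neutral), 1×hydroxo (-1 each), 1×pyridine (neutral), 3×iodo (-1 each); total -4. So Ti + (-4) = 0, giving Ti = +4.
Ligands are named alphabetically: aqua before hydroxo before iodo before pyridine.

aquahydroxotriiodo(pyridine)titanium(IV)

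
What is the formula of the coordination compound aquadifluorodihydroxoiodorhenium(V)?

[ReF2(H2O)I(OH)2]

Ligands: 1 aqua (H2O, neutral), 1 iodo (I, -1), 2 hydroxo (OH, -1), 2 fluoro (F, -1). Ligand charge sum = -5.
With Re in oxidation state +5, the complex ion is [Re...].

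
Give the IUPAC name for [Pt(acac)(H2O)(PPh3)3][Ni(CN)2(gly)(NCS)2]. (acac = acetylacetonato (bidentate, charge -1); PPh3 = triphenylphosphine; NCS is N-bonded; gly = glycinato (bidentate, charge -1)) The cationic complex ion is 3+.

(acetylacetonato)aquatris(triphenylphosphine)platinum(IV) dicyano(glycinato)diisothiocyanatonickelate(II)

Both ions are complex: the cation is named first with the plain metal name, the anion second with the -ate form; each ion's ligands are alphabetised independently.
The complex cation is given as 3+; its ligand charges sum to -1, so Pt = +4.
A 1:1 salt means the anion carries the equal and opposite charge, 3−.
Anion: ligand charges sum to -5; for the ion to be 3−, Ni = +2.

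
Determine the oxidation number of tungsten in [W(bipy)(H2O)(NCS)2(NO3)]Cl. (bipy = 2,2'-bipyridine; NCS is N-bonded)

1 chloride outside the brackets (-1 each) → the complex ion is 1+.
Ligand charges: 1×NO3 = -1; 1×H2O neutral; 1×bipy neutral; 2×NCS = -2; sum -3.
W + (-3) = 1+ ⇒ W is +4.

+4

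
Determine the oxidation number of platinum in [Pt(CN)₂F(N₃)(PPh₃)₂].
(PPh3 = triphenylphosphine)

No counter-ion: the bracketed complex is neutral.
Ligand charges: 1×N3 = -1; 2×CN = -2; 1×F = -1; 2×PPh3 neutral; sum -4.
Pt + (-4) = 0 ⇒ Pt is +4.

+4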